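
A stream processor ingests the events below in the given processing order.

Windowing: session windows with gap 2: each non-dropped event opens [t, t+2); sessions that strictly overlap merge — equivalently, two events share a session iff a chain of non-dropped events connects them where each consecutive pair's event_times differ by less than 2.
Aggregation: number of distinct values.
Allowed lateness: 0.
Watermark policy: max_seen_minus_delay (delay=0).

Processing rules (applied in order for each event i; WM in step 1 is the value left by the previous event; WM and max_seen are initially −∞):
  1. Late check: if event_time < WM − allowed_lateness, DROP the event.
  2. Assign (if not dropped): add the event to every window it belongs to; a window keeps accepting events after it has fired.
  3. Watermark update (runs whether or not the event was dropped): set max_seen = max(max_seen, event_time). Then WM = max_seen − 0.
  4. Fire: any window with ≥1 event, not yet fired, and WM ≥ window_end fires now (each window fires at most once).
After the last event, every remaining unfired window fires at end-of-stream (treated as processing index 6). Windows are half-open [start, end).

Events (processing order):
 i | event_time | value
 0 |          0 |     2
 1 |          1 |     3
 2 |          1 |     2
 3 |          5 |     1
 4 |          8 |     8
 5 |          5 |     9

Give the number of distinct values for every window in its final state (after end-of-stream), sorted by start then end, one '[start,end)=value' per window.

[0,3)=2 [5,7)=1 [8,10)=1

i=0 t=0 v=2: → [0,2); WM=0
i=1 t=1 v=3: → [0,3); WM=1
i=2 t=1 v=2: → [0,3); WM=1
i=3 t=5 v=1: → [5,7); WM=5
i=4 t=8 v=8: → [8,10); WM=8
i=5 t=5 v=9: DROP (t<8-0); WM=8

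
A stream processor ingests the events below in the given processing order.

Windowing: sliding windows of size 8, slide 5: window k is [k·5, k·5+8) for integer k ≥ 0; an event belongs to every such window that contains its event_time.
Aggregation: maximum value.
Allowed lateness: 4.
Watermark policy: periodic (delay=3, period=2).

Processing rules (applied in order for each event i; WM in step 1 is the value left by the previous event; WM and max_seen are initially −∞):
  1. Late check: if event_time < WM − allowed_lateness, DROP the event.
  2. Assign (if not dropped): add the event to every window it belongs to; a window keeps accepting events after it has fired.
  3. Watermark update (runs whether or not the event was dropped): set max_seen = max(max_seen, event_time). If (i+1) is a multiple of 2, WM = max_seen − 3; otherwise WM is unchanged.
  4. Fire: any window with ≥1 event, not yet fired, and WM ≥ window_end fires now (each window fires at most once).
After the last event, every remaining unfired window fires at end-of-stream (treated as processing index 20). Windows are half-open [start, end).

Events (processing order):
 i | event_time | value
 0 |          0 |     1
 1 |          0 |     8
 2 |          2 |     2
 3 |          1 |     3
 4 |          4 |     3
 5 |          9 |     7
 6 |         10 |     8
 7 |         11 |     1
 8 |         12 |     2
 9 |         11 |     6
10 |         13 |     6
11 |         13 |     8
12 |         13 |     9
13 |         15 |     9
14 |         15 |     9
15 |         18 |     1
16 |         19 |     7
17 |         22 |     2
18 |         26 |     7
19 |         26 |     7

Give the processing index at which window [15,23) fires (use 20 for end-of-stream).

i=0 t=0 v=1: → [0,8); WM=−∞
i=1 t=0 v=8: → [0,8); WM=-3
i=2 t=2 v=2: → [0,8); WM=-3
i=3 t=1 v=3: → [0,8); WM=-1
i=4 t=4 v=3: → [0,8); WM=-1
i=5 t=9 v=7: → [5,13); WM=6
i=6 t=10 v=8: → [10,18),[5,13); WM=6
i=7 t=11 v=1: → [10,18),[5,13); WM=8; [0,8) fires=8
i=8 t=12 v=2: → [10,18),[5,13); WM=8
i=9 t=11 v=6: → [10,18),[5,13); WM=9
i=10 t=13 v=6: → [10,18); WM=9
i=11 t=13 v=8: → [10,18); WM=10
i=12 t=13 v=9: → [10,18); WM=10
i=13 t=15 v=9: → [15,23),[10,18); WM=12
i=14 t=15 v=9: → [15,23),[10,18); WM=12
i=15 t=18 v=1: → [15,23); WM=15; [5,13) fires=8
i=16 t=19 v=7: → [15,23); WM=15
i=17 t=22 v=2: → [20,28),[15,23); WM=19; [10,18) fires=9
i=18 t=26 v=7: → [25,33),[20,28); WM=19
i=19 t=26 v=7: → [25,33),[20,28); WM=23; [15,23) fires=9

19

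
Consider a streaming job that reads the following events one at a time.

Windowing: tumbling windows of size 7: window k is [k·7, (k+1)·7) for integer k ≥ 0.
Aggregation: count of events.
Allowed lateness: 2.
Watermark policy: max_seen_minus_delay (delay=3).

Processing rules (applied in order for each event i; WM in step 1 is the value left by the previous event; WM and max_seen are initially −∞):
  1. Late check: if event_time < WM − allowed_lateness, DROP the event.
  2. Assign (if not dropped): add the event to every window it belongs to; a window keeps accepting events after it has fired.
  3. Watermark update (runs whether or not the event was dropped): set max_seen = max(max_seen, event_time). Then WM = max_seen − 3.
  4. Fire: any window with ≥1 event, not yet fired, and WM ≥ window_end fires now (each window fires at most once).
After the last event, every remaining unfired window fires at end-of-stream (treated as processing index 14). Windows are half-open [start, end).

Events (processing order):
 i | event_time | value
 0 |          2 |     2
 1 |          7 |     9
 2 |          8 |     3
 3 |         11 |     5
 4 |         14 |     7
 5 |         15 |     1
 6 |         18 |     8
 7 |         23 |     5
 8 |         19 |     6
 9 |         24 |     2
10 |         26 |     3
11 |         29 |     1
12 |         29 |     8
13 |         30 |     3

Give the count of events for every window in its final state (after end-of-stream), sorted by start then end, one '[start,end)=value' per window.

[0,7)=1 [7,14)=3 [14,21)=4 [21,28)=3 [28,35)=3

i=0 t=2 v=2: → [0,7); WM=-1
i=1 t=7 v=9: → [7,14); WM=4
i=2 t=8 v=3: → [7,14); WM=5
i=3 t=11 v=5: → [7,14); WM=8; [0,7) fires=1
i=4 t=14 v=7: → [14,21); WM=11
i=5 t=15 v=1: → [14,21); WM=12
i=6 t=18 v=8: → [14,21); WM=15; [7,14) fires=3
i=7 t=23 v=5: → [21,28); WM=20
i=8 t=19 v=6: → [14,21); WM=20
i=9 t=24 v=2: → [21,28); WM=21; [14,21) fires=4
i=10 t=26 v=3: → [21,28); WM=23
i=11 t=29 v=1: → [28,35); WM=26
i=12 t=29 v=8: → [28,35); WM=26
i=13 t=30 v=3: → [28,35); WM=27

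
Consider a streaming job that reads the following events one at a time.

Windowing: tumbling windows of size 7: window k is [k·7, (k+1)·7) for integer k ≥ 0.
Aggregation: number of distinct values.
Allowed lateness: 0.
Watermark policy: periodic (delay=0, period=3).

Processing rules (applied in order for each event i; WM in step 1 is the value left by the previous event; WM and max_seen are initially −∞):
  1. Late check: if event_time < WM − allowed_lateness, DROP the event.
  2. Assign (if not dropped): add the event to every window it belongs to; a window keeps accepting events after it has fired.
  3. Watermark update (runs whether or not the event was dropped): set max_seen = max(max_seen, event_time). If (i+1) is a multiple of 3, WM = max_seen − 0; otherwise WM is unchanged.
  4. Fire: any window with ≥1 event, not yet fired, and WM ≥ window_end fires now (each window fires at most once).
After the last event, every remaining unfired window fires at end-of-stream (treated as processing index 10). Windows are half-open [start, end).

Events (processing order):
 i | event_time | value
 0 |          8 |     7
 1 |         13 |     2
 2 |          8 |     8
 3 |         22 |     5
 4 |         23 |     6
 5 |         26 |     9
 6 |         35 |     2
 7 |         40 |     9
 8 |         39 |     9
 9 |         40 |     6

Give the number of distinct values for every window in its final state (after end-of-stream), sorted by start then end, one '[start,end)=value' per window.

[7,14)=3 [21,28)=3 [35,42)=3

i=0 t=8 v=7: → [7,14); WM=−∞
i=1 t=13 v=2: → [7,14); WM=−∞
i=2 t=8 v=8: → [7,14); WM=13
i=3 t=22 v=5: → [21,28); WM=13
i=4 t=23 v=6: → [21,28); WM=13
i=5 t=26 v=9: → [21,28); WM=26; [7,14) fires=3
i=6 t=35 v=2: → [35,42); WM=26
i=7 t=40 v=9: → [35,42); WM=26
i=8 t=39 v=9: → [35,42); WM=40; [21,28) fires=3
i=9 t=40 v=6: → [35,42); WM=40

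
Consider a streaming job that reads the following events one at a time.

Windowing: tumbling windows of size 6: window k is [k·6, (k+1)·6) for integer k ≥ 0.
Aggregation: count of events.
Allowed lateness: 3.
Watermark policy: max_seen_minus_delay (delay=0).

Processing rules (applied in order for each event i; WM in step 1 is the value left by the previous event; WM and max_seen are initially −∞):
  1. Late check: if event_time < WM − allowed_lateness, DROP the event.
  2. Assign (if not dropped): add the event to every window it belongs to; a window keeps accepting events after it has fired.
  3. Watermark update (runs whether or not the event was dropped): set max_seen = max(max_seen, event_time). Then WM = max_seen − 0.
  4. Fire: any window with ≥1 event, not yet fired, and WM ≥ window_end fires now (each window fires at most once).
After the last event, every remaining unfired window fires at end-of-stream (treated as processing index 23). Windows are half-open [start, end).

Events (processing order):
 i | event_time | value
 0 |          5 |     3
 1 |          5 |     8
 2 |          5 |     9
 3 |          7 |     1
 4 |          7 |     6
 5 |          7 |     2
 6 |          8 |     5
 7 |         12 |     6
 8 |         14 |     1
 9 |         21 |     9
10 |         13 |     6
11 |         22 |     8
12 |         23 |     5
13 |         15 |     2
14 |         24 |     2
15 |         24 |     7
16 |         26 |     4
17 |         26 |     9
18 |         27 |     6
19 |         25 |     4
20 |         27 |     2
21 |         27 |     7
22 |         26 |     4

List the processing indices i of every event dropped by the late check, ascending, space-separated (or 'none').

10 13

i=0 t=5 v=3: → [0,6); WM=5
i=1 t=5 v=8: → [0,6); WM=5
i=2 t=5 v=9: → [0,6); WM=5
i=3 t=7 v=1: → [6,12); WM=7; [0,6) fires=3
i=4 t=7 v=6: → [6,12); WM=7
i=5 t=7 v=2: → [6,12); WM=7
i=6 t=8 v=5: → [6,12); WM=8
i=7 t=12 v=6: → [12,18); WM=12; [6,12) fires=4
i=8 t=14 v=1: → [12,18); WM=14
i=9 t=21 v=9: → [18,24); WM=21; [12,18) fires=2
i=10 t=13 v=6: DROP (t<21-3); WM=21
i=11 t=22 v=8: → [18,24); WM=22
i=12 t=23 v=5: → [18,24); WM=23
i=13 t=15 v=2: DROP (t<23-3); WM=23
i=14 t=24 v=2: → [24,30); WM=24; [18,24) fires=3
i=15 t=24 v=7: → [24,30); WM=24
i=16 t=26 v=4: → [24,30); WM=26
i=17 t=26 v=9: → [24,30); WM=26
i=18 t=27 v=6: → [24,30); WM=27
i=19 t=25 v=4: → [24,30); WM=27
i=20 t=27 v=2: → [24,30); WM=27
i=21 t=27 v=7: → [24,30); WM=27
i=22 t=26 v=4: → [24,30); WM=27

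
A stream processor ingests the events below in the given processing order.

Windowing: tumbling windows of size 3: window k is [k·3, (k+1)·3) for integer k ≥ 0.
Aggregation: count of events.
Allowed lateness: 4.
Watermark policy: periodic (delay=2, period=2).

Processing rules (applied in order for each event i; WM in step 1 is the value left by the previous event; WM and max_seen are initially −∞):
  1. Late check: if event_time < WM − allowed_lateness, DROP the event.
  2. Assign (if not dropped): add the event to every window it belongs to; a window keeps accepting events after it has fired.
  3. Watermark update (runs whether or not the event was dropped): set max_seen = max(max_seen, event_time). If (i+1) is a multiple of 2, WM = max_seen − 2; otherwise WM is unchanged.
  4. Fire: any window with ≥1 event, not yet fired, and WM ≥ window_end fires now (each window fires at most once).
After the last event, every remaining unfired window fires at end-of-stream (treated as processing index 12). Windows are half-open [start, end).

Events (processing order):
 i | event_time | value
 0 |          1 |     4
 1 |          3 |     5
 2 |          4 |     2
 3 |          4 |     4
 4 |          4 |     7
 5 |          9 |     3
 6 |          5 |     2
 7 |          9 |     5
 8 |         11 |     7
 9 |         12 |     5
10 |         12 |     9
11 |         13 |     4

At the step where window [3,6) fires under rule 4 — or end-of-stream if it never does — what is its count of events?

i=0 t=1 v=4: → [0,3); WM=−∞
i=1 t=3 v=5: → [3,6); WM=1
i=2 t=4 v=2: → [3,6); WM=1
i=3 t=4 v=4: → [3,6); WM=2
i=4 t=4 v=7: → [3,6); WM=2
i=5 t=9 v=3: → [9,12); WM=7; [0,3) fires=1 [3,6) fires=4
i=6 t=5 v=2: → [3,6); WM=7
i=7 t=9 v=5: → [9,12); WM=7
i=8 t=11 v=7: → [9,12); WM=7
i=9 t=12 v=5: → [12,15); WM=10
i=10 t=12 v=9: → [12,15); WM=10
i=11 t=13 v=4: → [12,15); WM=11

4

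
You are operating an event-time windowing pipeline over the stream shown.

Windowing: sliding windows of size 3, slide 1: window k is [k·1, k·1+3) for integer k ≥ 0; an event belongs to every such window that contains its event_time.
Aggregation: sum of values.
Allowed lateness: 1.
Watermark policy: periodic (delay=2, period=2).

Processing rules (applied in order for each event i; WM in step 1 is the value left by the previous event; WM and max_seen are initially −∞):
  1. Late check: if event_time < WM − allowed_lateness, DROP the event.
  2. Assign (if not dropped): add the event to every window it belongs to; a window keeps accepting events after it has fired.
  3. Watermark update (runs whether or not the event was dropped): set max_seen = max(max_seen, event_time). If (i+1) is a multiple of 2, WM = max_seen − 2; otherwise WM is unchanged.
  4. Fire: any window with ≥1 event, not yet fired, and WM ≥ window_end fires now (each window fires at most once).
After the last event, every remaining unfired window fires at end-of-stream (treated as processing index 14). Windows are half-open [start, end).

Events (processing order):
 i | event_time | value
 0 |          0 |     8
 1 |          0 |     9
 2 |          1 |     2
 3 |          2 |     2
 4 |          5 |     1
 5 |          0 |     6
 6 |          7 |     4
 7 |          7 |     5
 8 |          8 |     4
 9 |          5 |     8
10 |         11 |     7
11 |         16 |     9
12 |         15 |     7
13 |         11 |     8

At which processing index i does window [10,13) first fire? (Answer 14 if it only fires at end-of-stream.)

11

i=0 t=0 v=8: → [0,3); WM=−∞
i=1 t=0 v=9: → [0,3); WM=-2
i=2 t=1 v=2: → [1,4),[0,3); WM=-2
i=3 t=2 v=2: → [2,5),[1,4),[0,3); WM=0
i=4 t=5 v=1: → [5,8),[4,7),[3,6); WM=0
i=5 t=0 v=6: → [0,3); WM=3; [0,3) fires=27
i=6 t=7 v=4: → [7,10),[6,9),[5,8); WM=3
i=7 t=7 v=5: → [7,10),[6,9),[5,8); WM=5; [1,4) fires=4 [2,5) fires=2
i=8 t=8 v=4: → [8,11),[7,10),[6,9); WM=5
i=9 t=5 v=8: → [5,8),[4,7),[3,6); WM=6; [3,6) fires=9
i=10 t=11 v=7: → [11,14),[10,13),[9,12); WM=6
i=11 t=16 v=9: → [16,19),[15,18),[14,17); WM=14; [4,7) fires=9 [5,8) fires=18 [6,9) fires=13 [7,10) fires=13 [8,11) fires=4 [9,12) fires=7 [10,13) fires=7 [11,14) fires=7
i=12 t=15 v=7: → [15,18),[14,17),[13,16); WM=14
i=13 t=11 v=8: DROP (t<14-1); WM=14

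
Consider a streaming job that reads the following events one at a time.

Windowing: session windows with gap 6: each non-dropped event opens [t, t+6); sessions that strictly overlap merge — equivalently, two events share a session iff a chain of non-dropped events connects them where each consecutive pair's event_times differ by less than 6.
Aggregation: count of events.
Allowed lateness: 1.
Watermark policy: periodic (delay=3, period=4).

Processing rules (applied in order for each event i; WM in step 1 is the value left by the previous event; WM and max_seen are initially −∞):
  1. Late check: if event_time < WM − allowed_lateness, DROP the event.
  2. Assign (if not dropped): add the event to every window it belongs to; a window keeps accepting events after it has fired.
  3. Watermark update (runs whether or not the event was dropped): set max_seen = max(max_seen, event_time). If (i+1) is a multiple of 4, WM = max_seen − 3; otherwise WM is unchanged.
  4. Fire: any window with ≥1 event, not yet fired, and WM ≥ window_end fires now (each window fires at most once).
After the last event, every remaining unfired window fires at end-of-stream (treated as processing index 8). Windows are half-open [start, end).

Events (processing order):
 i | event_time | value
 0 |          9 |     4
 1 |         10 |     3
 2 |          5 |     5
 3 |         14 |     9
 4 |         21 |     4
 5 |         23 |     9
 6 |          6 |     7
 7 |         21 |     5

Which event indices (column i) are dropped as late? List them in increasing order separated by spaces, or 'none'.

6

i=0 t=9 v=4: → [9,15); WM=−∞
i=1 t=10 v=3: → [9,16); WM=−∞
i=2 t=5 v=5: → [5,16); WM=−∞
i=3 t=14 v=9: → [5,20); WM=11
i=4 t=21 v=4: → [21,27); WM=11
i=5 t=23 v=9: → [21,29); WM=11
i=6 t=6 v=7: DROP (t<11-1); WM=11
i=7 t=21 v=5: → [21,29); WM=20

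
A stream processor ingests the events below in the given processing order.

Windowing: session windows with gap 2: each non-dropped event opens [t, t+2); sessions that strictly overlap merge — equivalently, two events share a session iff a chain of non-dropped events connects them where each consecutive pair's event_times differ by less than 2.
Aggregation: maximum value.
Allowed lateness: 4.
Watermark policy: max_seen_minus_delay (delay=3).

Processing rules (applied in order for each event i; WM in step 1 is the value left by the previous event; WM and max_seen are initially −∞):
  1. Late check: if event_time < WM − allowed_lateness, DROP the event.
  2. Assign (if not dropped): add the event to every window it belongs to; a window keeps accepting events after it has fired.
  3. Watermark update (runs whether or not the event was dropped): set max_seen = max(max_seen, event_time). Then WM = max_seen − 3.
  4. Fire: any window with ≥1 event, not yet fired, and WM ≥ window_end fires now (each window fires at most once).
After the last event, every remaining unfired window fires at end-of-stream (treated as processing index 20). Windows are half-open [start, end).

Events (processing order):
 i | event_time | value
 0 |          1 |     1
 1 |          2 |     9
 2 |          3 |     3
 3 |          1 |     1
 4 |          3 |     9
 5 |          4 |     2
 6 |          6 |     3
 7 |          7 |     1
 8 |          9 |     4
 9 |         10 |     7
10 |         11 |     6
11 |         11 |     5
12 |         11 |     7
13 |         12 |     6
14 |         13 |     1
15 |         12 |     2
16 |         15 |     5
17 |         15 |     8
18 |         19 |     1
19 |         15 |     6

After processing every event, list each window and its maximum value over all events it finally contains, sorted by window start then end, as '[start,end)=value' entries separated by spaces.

i=0 t=1 v=1: → [1,3); WM=-2
i=1 t=2 v=9: → [1,4); WM=-1
i=2 t=3 v=3: → [1,5); WM=0
i=3 t=1 v=1: → [1,5); WM=0
i=4 t=3 v=9: → [1,5); WM=0
i=5 t=4 v=2: → [1,6); WM=1
i=6 t=6 v=3: → [6,8); WM=3
i=7 t=7 v=1: → [6,9); WM=4
i=8 t=9 v=4: → [9,11); WM=6
i=9 t=10 v=7: → [9,12); WM=7
i=10 t=11 v=6: → [9,13); WM=8
i=11 t=11 v=5: → [9,13); WM=8
i=12 t=11 v=7: → [9,13); WM=8
i=13 t=12 v=6: → [9,14); WM=9
i=14 t=13 v=1: → [9,15); WM=10
i=15 t=12 v=2: → [9,15); WM=10
i=16 t=15 v=5: → [15,17); WM=12
i=17 t=15 v=8: → [15,17); WM=12
i=18 t=19 v=1: → [19,21); WM=16
i=19 t=15 v=6: → [15,17); WM=16

[1,6)=9 [6,9)=3 [9,15)=7 [15,17)=8 [19,21)=1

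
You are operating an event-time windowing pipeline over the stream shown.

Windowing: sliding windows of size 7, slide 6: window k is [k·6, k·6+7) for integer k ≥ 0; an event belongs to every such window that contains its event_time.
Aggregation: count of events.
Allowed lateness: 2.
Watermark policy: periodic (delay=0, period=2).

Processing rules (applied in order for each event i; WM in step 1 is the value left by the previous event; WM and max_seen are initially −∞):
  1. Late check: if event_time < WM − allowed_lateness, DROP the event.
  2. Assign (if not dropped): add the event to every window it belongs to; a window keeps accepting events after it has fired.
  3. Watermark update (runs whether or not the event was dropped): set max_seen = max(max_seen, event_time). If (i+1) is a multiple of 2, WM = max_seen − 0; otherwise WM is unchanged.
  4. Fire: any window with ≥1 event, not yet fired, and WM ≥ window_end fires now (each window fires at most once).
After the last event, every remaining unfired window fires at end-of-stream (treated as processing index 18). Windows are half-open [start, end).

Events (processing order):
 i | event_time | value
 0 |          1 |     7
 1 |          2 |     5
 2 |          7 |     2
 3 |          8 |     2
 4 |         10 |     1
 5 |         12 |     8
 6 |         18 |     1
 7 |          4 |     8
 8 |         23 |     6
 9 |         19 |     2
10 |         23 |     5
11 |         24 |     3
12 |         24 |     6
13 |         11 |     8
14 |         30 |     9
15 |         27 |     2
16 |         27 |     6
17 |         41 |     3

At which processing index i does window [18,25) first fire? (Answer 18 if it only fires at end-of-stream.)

15

i=0 t=1 v=7: → [0,7); WM=−∞
i=1 t=2 v=5: → [0,7); WM=2
i=2 t=7 v=2: → [6,13); WM=2
i=3 t=8 v=2: → [6,13); WM=8; [0,7) fires=2
i=4 t=10 v=1: → [6,13); WM=8
i=5 t=12 v=8: → [12,19),[6,13); WM=12
i=6 t=18 v=1: → [18,25),[12,19); WM=12
i=7 t=4 v=8: DROP (t<12-2); WM=18; [6,13) fires=4
i=8 t=23 v=6: → [18,25); WM=18
i=9 t=19 v=2: → [18,25); WM=23; [12,19) fires=2
i=10 t=23 v=5: → [18,25); WM=23
i=11 t=24 v=3: → [24,31),[18,25); WM=24
i=12 t=24 v=6: → [24,31),[18,25); WM=24
i=13 t=11 v=8: DROP (t<24-2); WM=24
i=14 t=30 v=9: → [30,37),[24,31); WM=24
i=15 t=27 v=2: → [24,31); WM=30; [18,25) fires=6
i=16 t=27 v=6: DROP (t<30-2); WM=30
i=17 t=41 v=3: → [36,43); WM=41; [24,31) fires=4 [30,37) fires=1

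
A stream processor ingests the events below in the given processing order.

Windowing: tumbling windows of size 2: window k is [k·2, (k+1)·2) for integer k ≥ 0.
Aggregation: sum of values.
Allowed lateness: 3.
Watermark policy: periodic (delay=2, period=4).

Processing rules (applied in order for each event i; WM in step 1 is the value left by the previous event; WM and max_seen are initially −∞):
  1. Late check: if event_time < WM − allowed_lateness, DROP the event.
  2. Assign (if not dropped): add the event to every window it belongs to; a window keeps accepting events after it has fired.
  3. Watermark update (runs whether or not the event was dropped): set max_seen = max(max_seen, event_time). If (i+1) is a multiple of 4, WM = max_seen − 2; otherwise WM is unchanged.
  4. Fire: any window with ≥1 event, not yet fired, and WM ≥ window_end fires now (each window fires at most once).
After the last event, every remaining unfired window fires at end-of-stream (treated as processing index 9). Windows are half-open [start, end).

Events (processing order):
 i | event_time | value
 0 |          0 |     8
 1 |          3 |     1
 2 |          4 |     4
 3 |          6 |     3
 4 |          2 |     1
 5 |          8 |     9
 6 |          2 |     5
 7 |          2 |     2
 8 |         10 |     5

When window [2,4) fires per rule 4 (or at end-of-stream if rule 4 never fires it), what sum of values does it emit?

i=0 t=0 v=8: → [0,2); WM=−∞
i=1 t=3 v=1: → [2,4); WM=−∞
i=2 t=4 v=4: → [4,6); WM=−∞
i=3 t=6 v=3: → [6,8); WM=4; [0,2) fires=8 [2,4) fires=1
i=4 t=2 v=1: → [2,4); WM=4
i=5 t=8 v=9: → [8,10); WM=4
i=6 t=2 v=5: → [2,4); WM=4
i=7 t=2 v=2: → [2,4); WM=6; [4,6) fires=4
i=8 t=10 v=5: → [10,12); WM=6

1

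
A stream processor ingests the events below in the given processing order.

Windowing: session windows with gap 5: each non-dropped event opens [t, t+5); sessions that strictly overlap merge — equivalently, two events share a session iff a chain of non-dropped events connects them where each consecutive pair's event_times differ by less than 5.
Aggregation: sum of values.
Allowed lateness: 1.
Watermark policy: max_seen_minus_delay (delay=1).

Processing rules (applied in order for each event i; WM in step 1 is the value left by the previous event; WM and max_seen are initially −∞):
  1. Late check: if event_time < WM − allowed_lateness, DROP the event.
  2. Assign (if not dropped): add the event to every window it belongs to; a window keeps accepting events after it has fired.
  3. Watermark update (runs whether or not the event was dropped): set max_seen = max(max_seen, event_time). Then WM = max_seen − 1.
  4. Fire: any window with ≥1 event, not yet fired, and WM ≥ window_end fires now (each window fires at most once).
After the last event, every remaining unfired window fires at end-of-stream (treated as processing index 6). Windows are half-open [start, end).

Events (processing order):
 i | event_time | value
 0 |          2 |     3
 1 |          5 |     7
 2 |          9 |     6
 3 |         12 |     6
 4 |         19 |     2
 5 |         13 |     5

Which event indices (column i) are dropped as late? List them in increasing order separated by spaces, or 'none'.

i=0 t=2 v=3: → [2,7); WM=1
i=1 t=5 v=7: → [2,10); WM=4
i=2 t=9 v=6: → [2,14); WM=8
i=3 t=12 v=6: → [2,17); WM=11
i=4 t=19 v=2: → [19,24); WM=18
i=5 t=13 v=5: DROP (t<18-1); WM=18

5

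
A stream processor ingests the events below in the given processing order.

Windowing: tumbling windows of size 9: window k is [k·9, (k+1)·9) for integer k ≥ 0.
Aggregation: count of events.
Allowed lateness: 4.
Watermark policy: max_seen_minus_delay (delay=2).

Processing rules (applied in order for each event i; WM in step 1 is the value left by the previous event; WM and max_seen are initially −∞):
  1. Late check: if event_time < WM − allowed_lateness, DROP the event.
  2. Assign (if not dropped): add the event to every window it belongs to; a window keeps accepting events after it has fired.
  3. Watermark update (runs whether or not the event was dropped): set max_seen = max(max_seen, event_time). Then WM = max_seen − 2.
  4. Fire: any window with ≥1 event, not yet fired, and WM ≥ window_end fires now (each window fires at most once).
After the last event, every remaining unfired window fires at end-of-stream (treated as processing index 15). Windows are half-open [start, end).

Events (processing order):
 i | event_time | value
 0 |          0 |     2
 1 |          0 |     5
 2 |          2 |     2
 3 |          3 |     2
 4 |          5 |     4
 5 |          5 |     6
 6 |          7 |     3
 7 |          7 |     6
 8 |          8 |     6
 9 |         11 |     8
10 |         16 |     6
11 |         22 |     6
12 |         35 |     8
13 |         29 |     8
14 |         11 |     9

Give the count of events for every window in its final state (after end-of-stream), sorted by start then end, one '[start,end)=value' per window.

i=0 t=0 v=2: → [0,9); WM=-2
i=1 t=0 v=5: → [0,9); WM=-2
i=2 t=2 v=2: → [0,9); WM=0
i=3 t=3 v=2: → [0,9); WM=1
i=4 t=5 v=4: → [0,9); WM=3
i=5 t=5 v=6: → [0,9); WM=3
i=6 t=7 v=3: → [0,9); WM=5
i=7 t=7 v=6: → [0,9); WM=5
i=8 t=8 v=6: → [0,9); WM=6
i=9 t=11 v=8: → [9,18); WM=9; [0,9) fires=9
i=10 t=16 v=6: → [9,18); WM=14
i=11 t=22 v=6: → [18,27); WM=20; [9,18) fires=2
i=12 t=35 v=8: → [27,36); WM=33; [18,27) fires=1
i=13 t=29 v=8: → [27,36); WM=33
i=14 t=11 v=9: DROP (t<33-4); WM=33

[0,9)=9 [9,18)=2 [18,27)=1 [27,36)=2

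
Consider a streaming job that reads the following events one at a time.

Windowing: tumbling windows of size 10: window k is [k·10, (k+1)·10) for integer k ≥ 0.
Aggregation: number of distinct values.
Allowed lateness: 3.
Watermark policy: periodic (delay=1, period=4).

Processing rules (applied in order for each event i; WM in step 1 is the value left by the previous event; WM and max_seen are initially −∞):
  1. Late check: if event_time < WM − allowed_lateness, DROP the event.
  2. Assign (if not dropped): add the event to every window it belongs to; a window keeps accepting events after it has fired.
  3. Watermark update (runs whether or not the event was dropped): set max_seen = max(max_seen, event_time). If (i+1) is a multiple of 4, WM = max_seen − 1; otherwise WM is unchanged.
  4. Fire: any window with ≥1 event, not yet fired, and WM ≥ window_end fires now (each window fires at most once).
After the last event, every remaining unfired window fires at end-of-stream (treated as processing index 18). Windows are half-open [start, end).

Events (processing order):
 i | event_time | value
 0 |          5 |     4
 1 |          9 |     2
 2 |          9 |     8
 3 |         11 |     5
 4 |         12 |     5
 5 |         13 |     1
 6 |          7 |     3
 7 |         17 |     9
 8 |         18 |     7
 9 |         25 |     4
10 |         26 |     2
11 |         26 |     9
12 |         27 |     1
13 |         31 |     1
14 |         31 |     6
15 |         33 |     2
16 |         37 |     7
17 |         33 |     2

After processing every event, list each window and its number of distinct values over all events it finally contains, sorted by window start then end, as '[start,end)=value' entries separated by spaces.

[0,10)=4 [10,20)=4 [20,30)=4 [30,40)=4

i=0 t=5 v=4: → [0,10); WM=−∞
i=1 t=9 v=2: → [0,10); WM=−∞
i=2 t=9 v=8: → [0,10); WM=−∞
i=3 t=11 v=5: → [10,20); WM=10; [0,10) fires=3
i=4 t=12 v=5: → [10,20); WM=10
i=5 t=13 v=1: → [10,20); WM=10
i=6 t=7 v=3: → [0,10); WM=10
i=7 t=17 v=9: → [10,20); WM=16
i=8 t=18 v=7: → [10,20); WM=16
i=9 t=25 v=4: → [20,30); WM=16
i=10 t=26 v=2: → [20,30); WM=16
i=11 t=26 v=9: → [20,30); WM=25; [10,20) fires=4
i=12 t=27 v=1: → [20,30); WM=25
i=13 t=31 v=1: → [30,40); WM=25
i=14 t=31 v=6: → [30,40); WM=25
i=15 t=33 v=2: → [30,40); WM=32; [20,30) fires=4
i=16 t=37 v=7: → [30,40); WM=32
i=17 t=33 v=2: → [30,40); WM=32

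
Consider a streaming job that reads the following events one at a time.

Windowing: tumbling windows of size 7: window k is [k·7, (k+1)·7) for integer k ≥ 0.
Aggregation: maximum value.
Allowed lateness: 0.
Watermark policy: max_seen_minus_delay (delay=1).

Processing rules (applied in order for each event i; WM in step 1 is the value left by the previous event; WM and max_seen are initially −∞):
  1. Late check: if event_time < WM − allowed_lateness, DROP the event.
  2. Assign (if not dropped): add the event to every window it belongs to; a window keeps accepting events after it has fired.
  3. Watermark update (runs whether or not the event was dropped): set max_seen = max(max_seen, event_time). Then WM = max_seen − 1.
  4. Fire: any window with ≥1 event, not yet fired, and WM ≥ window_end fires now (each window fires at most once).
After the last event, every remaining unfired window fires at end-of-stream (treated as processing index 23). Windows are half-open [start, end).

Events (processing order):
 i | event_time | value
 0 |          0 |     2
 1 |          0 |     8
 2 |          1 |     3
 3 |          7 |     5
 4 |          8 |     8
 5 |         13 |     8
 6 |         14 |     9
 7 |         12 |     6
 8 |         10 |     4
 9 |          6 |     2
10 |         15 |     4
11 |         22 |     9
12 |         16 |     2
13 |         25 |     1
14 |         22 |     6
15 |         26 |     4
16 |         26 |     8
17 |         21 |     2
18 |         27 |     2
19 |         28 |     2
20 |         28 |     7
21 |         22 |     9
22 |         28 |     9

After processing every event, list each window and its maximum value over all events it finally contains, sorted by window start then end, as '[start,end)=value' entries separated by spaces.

i=0 t=0 v=2: → [0,7); WM=-1
i=1 t=0 v=8: → [0,7); WM=-1
i=2 t=1 v=3: → [0,7); WM=0
i=3 t=7 v=5: → [7,14); WM=6
i=4 t=8 v=8: → [7,14); WM=7; [0,7) fires=8
i=5 t=13 v=8: → [7,14); WM=12
i=6 t=14 v=9: → [14,21); WM=13
i=7 t=12 v=6: DROP (t<13-0); WM=13
i=8 t=10 v=4: DROP (t<13-0); WM=13
i=9 t=6 v=2: DROP (t<13-0); WM=13
i=10 t=15 v=4: → [14,21); WM=14; [7,14) fires=8
i=11 t=22 v=9: → [21,28); WM=21; [14,21) fires=9
i=12 t=16 v=2: DROP (t<21-0); WM=21
i=13 t=25 v=1: → [21,28); WM=24
i=14 t=22 v=6: DROP (t<24-0); WM=24
i=15 t=26 v=4: → [21,28); WM=25
i=16 t=26 v=8: → [21,28); WM=25
i=17 t=21 v=2: DROP (t<25-0); WM=25
i=18 t=27 v=2: → [21,28); WM=26
i=19 t=28 v=2: → [28,35); WM=27
i=20 t=28 v=7: → [28,35); WM=27
i=21 t=22 v=9: DROP (t<27-0); WM=27
i=22 t=28 v=9: → [28,35); WM=27

[0,7)=8 [7,14)=8 [14,21)=9 [21,28)=9 [28,35)=9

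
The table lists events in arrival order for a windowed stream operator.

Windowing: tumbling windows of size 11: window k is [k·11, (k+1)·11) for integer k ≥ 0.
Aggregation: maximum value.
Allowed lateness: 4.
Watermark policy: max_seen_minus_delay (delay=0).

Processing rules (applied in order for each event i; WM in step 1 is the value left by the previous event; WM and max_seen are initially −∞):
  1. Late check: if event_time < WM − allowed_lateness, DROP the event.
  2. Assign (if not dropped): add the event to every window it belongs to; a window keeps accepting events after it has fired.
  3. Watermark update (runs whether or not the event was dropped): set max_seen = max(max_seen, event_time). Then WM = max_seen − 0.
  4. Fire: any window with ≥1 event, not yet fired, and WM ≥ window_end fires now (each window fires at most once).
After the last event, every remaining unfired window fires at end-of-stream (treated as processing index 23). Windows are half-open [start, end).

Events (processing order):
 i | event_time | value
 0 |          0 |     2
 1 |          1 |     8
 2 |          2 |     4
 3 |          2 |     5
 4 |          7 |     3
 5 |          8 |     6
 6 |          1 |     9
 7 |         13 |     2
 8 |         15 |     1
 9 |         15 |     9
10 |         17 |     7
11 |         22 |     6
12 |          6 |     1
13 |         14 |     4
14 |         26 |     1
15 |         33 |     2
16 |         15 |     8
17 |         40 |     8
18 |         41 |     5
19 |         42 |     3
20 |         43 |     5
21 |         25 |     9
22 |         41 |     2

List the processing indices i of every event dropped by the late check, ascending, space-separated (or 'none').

i=0 t=0 v=2: → [0,11); WM=0
i=1 t=1 v=8: → [0,11); WM=1
i=2 t=2 v=4: → [0,11); WM=2
i=3 t=2 v=5: → [0,11); WM=2
i=4 t=7 v=3: → [0,11); WM=7
i=5 t=8 v=6: → [0,11); WM=8
i=6 t=1 v=9: DROP (t<8-4); WM=8
i=7 t=13 v=2: → [11,22); WM=13; [0,11) fires=8
i=8 t=15 v=1: → [11,22); WM=15
i=9 t=15 v=9: → [11,22); WM=15
i=10 t=17 v=7: → [11,22); WM=17
i=11 t=22 v=6: → [22,33); WM=22; [11,22) fires=9
i=12 t=6 v=1: DROP (t<22-4); WM=22
i=13 t=14 v=4: DROP (t<22-4); WM=22
i=14 t=26 v=1: → [22,33); WM=26
i=15 t=33 v=2: → [33,44); WM=33; [22,33) fires=6
i=16 t=15 v=8: DROP (t<33-4); WM=33
i=17 t=40 v=8: → [33,44); WM=40
i=18 t=41 v=5: → [33,44); WM=41
i=19 t=42 v=3: → [33,44); WM=42
i=20 t=43 v=5: → [33,44); WM=43
i=21 t=25 v=9: DROP (t<43-4); WM=43
i=22 t=41 v=2: → [33,44); WM=43

6 12 13 16 21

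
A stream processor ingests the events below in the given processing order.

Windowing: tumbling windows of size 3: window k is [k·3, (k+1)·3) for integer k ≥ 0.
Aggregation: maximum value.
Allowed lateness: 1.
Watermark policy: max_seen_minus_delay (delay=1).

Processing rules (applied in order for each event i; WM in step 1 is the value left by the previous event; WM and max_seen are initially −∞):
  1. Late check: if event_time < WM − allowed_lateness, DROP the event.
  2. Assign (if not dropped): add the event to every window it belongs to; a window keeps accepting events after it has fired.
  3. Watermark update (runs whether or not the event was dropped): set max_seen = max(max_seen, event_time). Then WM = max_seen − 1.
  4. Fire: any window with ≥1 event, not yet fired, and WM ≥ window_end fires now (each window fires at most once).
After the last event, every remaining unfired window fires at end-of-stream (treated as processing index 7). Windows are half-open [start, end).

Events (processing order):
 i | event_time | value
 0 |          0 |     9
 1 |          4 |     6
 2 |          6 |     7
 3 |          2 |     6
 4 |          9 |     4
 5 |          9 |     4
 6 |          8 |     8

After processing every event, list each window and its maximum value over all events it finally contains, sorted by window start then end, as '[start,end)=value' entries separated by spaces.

[0,3)=9 [3,6)=6 [6,9)=8 [9,12)=4

i=0 t=0 v=9: → [0,3); WM=-1
i=1 t=4 v=6: → [3,6); WM=3; [0,3) fires=9
i=2 t=6 v=7: → [6,9); WM=5
i=3 t=2 v=6: DROP (t<5-1); WM=5
i=4 t=9 v=4: → [9,12); WM=8; [3,6) fires=6
i=5 t=9 v=4: → [9,12); WM=8
i=6 t=8 v=8: → [6,9); WM=8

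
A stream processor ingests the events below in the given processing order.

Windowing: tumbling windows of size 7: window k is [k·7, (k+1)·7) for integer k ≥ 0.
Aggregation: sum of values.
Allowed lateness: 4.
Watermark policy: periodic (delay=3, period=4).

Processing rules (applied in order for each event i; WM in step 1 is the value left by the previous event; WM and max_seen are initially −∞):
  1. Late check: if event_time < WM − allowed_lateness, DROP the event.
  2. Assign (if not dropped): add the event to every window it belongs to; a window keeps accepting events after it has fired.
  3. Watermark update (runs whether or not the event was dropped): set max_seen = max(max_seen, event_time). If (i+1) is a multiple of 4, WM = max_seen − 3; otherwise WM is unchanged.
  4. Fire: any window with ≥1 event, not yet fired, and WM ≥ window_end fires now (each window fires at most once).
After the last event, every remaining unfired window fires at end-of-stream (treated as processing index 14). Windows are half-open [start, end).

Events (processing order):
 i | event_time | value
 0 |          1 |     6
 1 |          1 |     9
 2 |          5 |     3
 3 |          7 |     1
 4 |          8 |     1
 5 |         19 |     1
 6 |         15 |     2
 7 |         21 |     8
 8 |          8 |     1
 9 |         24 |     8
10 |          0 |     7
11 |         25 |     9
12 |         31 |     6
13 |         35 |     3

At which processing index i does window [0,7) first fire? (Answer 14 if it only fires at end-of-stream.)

7

i=0 t=1 v=6: → [0,7); WM=−∞
i=1 t=1 v=9: → [0,7); WM=−∞
i=2 t=5 v=3: → [0,7); WM=−∞
i=3 t=7 v=1: → [7,14); WM=4
i=4 t=8 v=1: → [7,14); WM=4
i=5 t=19 v=1: → [14,21); WM=4
i=6 t=15 v=2: → [14,21); WM=4
i=7 t=21 v=8: → [21,28); WM=18; [0,7) fires=18 [7,14) fires=2
i=8 t=8 v=1: DROP (t<18-4); WM=18
i=9 t=24 v=8: → [21,28); WM=18
i=10 t=0 v=7: DROP (t<18-4); WM=18
i=11 t=25 v=9: → [21,28); WM=22; [14,21) fires=3
i=12 t=31 v=6: → [28,35); WM=22
i=13 t=35 v=3: → [35,42); WM=22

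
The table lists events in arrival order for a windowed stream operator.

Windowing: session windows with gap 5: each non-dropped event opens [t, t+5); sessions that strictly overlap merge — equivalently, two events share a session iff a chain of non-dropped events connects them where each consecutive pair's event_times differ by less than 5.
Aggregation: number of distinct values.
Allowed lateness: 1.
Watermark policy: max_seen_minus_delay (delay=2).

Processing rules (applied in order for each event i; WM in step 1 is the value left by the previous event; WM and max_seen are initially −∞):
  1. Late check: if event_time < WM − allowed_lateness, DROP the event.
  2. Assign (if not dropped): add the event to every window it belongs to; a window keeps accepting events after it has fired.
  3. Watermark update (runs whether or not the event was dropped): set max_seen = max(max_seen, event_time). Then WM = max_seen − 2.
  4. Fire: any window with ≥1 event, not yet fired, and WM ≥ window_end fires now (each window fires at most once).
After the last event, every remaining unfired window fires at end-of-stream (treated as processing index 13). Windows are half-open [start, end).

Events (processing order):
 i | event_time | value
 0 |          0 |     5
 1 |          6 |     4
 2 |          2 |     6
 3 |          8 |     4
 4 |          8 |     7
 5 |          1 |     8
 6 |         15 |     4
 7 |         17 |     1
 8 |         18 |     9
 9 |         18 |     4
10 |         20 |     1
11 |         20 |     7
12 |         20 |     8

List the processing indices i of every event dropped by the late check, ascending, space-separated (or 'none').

i=0 t=0 v=5: → [0,5); WM=-2
i=1 t=6 v=4: → [6,11); WM=4
i=2 t=2 v=6: DROP (t<4-1); WM=4
i=3 t=8 v=4: → [6,13); WM=6
i=4 t=8 v=7: → [6,13); WM=6
i=5 t=1 v=8: DROP (t<6-1); WM=6
i=6 t=15 v=4: → [15,20); WM=13
i=7 t=17 v=1: → [15,22); WM=15
i=8 t=18 v=9: → [15,23); WM=16
i=9 t=18 v=4: → [15,23); WM=16
i=10 t=20 v=1: → [15,25); WM=18
i=11 t=20 v=7: → [15,25); WM=18
i=12 t=20 v=8: → [15,25); WM=18

2 5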